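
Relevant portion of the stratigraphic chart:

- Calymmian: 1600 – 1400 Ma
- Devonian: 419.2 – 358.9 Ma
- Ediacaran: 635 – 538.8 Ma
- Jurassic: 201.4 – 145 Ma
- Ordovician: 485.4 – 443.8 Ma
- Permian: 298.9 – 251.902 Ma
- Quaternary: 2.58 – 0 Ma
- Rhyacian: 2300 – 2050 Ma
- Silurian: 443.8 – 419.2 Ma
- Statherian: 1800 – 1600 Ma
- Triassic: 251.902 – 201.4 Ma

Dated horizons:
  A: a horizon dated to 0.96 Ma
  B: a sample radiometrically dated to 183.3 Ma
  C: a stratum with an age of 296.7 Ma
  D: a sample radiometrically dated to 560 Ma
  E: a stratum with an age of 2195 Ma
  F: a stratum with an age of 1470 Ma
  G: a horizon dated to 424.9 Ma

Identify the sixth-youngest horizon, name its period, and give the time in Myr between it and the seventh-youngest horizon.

Sorted youngest-first by Ma: A (0.96), B (183.3), C (296.7), G (424.9), D (560), F (1470), E (2195).
The sixth youngest is F at 1470 Ma, which lies in 1600–1400 Ma: the Calymmian.
The seventh youngest is E at 2195 Ma; separation = |1470 − 2195| = 725 Myr.

F, in the Calymmian; 725 million years to E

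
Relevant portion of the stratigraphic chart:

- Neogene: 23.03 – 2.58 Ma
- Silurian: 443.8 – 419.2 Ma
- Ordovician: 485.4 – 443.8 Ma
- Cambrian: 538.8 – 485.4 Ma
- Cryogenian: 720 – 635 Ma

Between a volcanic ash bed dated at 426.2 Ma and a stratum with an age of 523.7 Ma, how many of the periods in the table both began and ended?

The older date is 523.7 Ma and the younger is 426.2 Ma.
Periods with start < 523.7 and end > 426.2 Ma: Ordovician (485.4–443.8).
That is 1 complete period.

1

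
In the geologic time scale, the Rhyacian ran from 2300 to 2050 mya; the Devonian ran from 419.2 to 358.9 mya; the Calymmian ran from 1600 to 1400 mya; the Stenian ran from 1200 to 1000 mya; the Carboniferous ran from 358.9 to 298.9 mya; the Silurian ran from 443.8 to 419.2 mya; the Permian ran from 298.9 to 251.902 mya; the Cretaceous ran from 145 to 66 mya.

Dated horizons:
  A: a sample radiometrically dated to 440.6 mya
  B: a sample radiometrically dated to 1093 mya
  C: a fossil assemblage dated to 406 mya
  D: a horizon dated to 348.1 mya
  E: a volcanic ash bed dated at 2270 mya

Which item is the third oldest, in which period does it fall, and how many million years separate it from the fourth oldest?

Sorted oldest-first by Ma: E (2270), B (1093), A (440.6), C (406), D (348.1).
The third oldest is A at 440.6 Ma, which lies in 443.8–419.2 Ma: the Silurian.
The fourth oldest is C at 406 Ma; separation = |440.6 − 406| = 34.6 Myr.

A, in the Silurian; 34.6 million years to C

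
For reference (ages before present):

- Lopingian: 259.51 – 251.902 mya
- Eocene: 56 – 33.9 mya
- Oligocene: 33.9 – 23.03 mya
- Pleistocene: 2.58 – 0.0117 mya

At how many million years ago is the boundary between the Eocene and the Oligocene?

33.9 mya

The Eocene ends and the Oligocene begins at 33.9 mya.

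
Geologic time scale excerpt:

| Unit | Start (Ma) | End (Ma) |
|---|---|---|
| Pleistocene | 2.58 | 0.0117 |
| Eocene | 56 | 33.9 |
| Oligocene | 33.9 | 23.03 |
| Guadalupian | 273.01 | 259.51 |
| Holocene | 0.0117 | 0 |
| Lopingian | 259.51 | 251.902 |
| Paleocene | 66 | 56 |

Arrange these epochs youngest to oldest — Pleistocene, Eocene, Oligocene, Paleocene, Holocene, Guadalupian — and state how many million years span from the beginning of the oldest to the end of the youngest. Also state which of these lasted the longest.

Holocene → Pleistocene → Oligocene → Eocene → Paleocene → Guadalupian; total span 273.01 Myr; longest is Eocene

From the excerpt: Pleistocene 2.58–0.0117; Eocene 56–33.9; Oligocene 33.9–23.03; Paleocene 66–56; Holocene 0.0117–0; Guadalupian 273.01–259.51 (Ma).
Larger Ma is earlier, so the oldest is Guadalupian and the youngest is Holocene; youngest to oldest: Holocene, Pleistocene, Oligocene, Eocene, Paleocene, Guadalupian.
Oldest start 273.01 minus youngest end 0 gives 273.01 Myr overall.
Individual lengths (start − end): Pleistocene 2.5683; Guadalupian 13.5; Holocene 0.0117; Oligocene 10.87; Paleocene 10; Eocene 22.1. The largest is Eocene at 22.1 Myr.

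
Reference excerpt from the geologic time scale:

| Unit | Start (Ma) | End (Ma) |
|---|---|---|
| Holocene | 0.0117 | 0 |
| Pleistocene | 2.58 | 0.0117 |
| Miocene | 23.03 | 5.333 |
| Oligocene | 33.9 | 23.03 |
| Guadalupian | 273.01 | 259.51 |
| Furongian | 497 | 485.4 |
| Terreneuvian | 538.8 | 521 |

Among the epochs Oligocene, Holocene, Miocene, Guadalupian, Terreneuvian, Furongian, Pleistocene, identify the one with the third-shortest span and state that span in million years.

Oligocene, 10.87 million years

Durations: Oligocene 10.87; Holocene 0.0117; Miocene 17.697; Guadalupian 13.5; Terreneuvian 17.8; Furongian 11.6; Pleistocene 2.5683 Myr.
Sorted shortest-first: Holocene (0.0117), Pleistocene (2.5683), Oligocene (10.87), Furongian (11.6), Guadalupian (13.5), Miocene (17.697), Terreneuvian (17.8).
The third shortest is Oligocene at 10.87 Myr.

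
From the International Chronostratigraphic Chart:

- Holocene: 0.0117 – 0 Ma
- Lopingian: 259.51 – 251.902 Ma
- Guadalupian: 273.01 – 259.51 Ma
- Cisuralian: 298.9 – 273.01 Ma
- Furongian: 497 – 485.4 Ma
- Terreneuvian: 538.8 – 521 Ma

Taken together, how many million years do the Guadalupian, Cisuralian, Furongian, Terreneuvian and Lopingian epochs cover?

Each duration: Guadalupian = 13.5; Cisuralian = 25.89; Furongian = 11.6; Terreneuvian = 17.8; Lopingian = 7.608.
Sum: 13.5 + 25.89 + 11.6 + 17.8 + 7.608 = 76.398 Myr.

76.398 million years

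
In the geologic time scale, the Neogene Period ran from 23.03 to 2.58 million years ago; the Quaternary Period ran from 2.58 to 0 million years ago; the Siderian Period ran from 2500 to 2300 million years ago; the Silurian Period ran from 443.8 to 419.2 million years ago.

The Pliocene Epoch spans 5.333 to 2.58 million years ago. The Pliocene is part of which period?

The Pliocene (5.333–2.58 Ma) lies entirely within 23.03–2.58 Ma, the Neogene Period.

Neogene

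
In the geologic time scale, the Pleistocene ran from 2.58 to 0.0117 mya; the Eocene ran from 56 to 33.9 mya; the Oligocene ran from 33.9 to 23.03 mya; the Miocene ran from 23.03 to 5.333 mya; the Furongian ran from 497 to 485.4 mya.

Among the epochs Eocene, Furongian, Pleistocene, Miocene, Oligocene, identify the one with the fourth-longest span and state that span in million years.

Oligocene, 10.87 million years

Start − end for each: Eocene 56 − 33.9 = 22.1; Furongian 497 − 485.4 = 11.6; Pleistocene 2.58 − 0.0117 = 2.5683; Miocene 23.03 − 5.333 = 17.697; Oligocene 33.9 − 23.03 = 10.87.
Ranking these from longest: Eocene > Miocene > Furongian > Oligocene > Pleistocene.
Position 4 in that ranking is Oligocene, which lasted 10.87 Myr.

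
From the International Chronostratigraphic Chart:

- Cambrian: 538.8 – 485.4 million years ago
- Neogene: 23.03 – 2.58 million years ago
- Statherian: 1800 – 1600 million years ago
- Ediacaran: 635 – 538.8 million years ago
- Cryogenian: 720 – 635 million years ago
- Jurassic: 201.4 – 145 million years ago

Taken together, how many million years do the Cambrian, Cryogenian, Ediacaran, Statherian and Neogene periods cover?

Each duration: Cambrian = 53.4; Cryogenian = 85; Ediacaran = 96.2; Statherian = 200; Neogene = 20.45.
Sum: 53.4 + 85 + 96.2 + 200 + 20.45 = 455.05 Myr.

455.05 million years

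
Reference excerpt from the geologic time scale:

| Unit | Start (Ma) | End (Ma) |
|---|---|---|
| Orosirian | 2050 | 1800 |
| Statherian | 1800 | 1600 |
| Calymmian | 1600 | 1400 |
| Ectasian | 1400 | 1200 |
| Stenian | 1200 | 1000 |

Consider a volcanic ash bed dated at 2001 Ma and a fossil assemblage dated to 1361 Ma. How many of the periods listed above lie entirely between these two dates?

2

The older date is 2001 Ma and the younger is 1361 Ma.
Periods with start < 2001 and end > 1361 Ma: Statherian (1800–1600), Calymmian (1600–1400).
That is 2 complete periods.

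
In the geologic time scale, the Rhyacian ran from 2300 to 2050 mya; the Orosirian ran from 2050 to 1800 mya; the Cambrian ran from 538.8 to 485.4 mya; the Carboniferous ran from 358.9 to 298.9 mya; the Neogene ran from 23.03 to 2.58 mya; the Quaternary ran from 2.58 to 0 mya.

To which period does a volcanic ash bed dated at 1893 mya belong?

1893 Ma lies between 2050 and 1800 Ma, so it falls in the Orosirian.

Orosirian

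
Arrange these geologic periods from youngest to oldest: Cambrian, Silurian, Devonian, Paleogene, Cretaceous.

Paleogene, then Cretaceous, then Devonian, then Silurian, then Cambrian

Group by era (each group listed oldest first) — Paleozoic: Cambrian, Silurian, Devonian; Mesozoic: Cretaceous; Cenozoic: Paleogene. The eras run Paleozoic → Mesozoic → Cenozoic. Concatenating the groups in that era order and then reversing gives youngest to oldest.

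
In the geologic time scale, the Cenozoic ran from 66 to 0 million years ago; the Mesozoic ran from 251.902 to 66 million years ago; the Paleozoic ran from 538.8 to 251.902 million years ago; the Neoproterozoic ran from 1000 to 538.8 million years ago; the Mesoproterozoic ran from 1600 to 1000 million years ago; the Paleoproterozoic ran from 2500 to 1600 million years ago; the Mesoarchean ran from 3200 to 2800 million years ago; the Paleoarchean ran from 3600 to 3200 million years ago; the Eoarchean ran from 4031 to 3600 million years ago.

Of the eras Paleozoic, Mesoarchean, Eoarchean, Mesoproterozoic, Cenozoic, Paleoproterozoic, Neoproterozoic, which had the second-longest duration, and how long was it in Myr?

Mesoproterozoic, 600 million years

Durations: Paleozoic 286.898; Mesoarchean 400; Eoarchean 431; Mesoproterozoic 600; Cenozoic 66; Paleoproterozoic 900; Neoproterozoic 461.2 Myr.
Sorted longest-first: Paleoproterozoic (900), Mesoproterozoic (600), Neoproterozoic (461.2), Eoarchean (431), Mesoarchean (400), Paleozoic (286.898), Cenozoic (66).
The second longest is Mesoproterozoic at 600 Myr.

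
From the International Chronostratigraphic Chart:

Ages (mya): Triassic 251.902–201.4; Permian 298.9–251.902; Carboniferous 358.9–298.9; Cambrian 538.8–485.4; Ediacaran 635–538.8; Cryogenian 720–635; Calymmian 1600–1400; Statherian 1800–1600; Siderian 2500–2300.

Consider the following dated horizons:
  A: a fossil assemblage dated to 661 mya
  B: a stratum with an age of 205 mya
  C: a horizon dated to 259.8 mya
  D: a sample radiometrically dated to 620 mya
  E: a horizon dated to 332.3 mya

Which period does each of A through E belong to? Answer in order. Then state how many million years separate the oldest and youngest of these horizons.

Match each age against the start–end ranges in the excerpt: A = 661 Ma → Cryogenian (720–635); B = 205 Ma → Triassic (251.902–201.4); C = 259.8 Ma → Permian (298.9–251.902); D = 620 Ma → Ediacaran (635–538.8); E = 332.3 Ma → Carboniferous (358.9–298.9).
The largest age is 661 Ma and the smallest is 205 Ma; their difference is 456 Myr.

A — Cryogenian; B — Triassic; C — Permian; D — Ediacaran; E — Carboniferous; span 456 million years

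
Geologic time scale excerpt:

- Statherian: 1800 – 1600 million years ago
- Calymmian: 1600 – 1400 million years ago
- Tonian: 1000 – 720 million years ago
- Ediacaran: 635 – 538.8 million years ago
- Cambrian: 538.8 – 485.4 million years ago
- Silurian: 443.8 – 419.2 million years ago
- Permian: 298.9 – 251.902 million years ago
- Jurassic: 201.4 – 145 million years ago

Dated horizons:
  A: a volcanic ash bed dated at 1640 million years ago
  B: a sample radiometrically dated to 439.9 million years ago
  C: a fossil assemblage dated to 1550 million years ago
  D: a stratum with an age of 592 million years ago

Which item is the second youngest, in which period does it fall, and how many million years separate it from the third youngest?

D, in the Ediacaran; 958 million years to C

Sorted youngest-first by Ma: B (439.9), D (592), C (1550), A (1640).
The second youngest is D at 592 Ma, which lies in 635–538.8 Ma: the Ediacaran.
The third youngest is C at 1550 Ma; separation = |592 − 1550| = 958 Myr.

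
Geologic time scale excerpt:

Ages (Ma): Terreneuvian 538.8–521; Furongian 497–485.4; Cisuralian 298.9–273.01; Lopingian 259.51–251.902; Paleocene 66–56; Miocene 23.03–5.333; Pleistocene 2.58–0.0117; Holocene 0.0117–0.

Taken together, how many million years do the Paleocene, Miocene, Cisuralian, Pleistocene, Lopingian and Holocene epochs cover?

63.775 million years

Duration is start − end for each: (66 − 56) + (23.03 − 5.333) + (298.9 − 273.01) + (2.58 − 0.0117) + (259.51 − 251.902) + (0.0117 − 0).
That is 10 + 17.697 + 25.89 + 2.5683 + 7.608 + 0.0117, which totals 63.775 million years.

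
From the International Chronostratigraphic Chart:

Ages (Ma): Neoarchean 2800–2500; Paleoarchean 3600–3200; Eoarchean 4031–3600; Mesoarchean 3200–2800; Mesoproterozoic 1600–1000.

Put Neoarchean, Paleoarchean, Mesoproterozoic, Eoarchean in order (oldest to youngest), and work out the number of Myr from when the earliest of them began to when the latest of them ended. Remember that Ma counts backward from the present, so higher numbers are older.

Start ages (Ma): Eoarchean 4031, Paleoarchean 3600, Neoarchean 2800, Mesoproterozoic 1600.
Ordered oldest to youngest: Eoarchean, Paleoarchean, Neoarchean, Mesoproterozoic.
Span = 4031 − 1000 = 3031 Myr.

Eoarchean, Paleoarchean, Neoarchean, Mesoproterozoic; total span 3031 Myr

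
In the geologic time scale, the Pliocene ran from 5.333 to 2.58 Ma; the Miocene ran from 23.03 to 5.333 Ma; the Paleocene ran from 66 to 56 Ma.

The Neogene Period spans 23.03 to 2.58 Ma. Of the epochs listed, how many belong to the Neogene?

Epochs inside 23.03–2.58 Ma: Miocene, Pliocene — 2 in total.

2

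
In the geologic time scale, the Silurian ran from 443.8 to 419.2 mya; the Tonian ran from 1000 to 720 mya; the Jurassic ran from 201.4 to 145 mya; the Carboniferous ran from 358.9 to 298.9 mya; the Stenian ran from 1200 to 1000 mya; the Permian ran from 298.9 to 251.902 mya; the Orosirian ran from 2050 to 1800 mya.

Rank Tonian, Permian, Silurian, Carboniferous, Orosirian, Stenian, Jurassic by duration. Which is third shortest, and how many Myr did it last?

Durations: Tonian 280; Permian 46.998; Silurian 24.6; Carboniferous 60; Orosirian 250; Stenian 200; Jurassic 56.4 Myr.
Sorted shortest-first: Silurian (24.6), Permian (46.998), Jurassic (56.4), Carboniferous (60), Stenian (200), Orosirian (250), Tonian (280).
The third shortest is Jurassic at 56.4 Myr.

Jurassic, 56.4 million years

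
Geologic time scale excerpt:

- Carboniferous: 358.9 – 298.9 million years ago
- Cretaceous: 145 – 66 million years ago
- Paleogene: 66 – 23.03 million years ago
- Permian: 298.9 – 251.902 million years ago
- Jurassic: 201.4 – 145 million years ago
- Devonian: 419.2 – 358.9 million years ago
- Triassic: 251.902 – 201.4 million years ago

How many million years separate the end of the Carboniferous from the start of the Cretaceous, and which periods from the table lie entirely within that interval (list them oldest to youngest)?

End of Carboniferous = 298.9 Ma; start of Cretaceous = 145 Ma.
Gap = 298.9 − 145 = 153.9 Myr.
Periods wholly inside 298.9–145 Ma: Permian (298.9–251.902), Triassic (251.902–201.4), Jurassic (201.4–145).

153.9 million years; Permian, Triassic, Jurassic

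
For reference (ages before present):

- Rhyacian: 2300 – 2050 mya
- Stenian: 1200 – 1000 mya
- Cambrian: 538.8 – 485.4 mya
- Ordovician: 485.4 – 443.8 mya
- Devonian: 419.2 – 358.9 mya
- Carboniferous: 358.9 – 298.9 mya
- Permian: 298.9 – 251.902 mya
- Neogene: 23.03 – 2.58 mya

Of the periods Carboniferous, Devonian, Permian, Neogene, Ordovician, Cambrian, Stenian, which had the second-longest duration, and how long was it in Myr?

Devonian, 60.3 million years

Durations: Carboniferous 60; Devonian 60.3; Permian 46.998; Neogene 20.45; Ordovician 41.6; Cambrian 53.4; Stenian 200 Myr.
Sorted longest-first: Stenian (200), Devonian (60.3), Carboniferous (60), Cambrian (53.4), Permian (46.998), Ordovician (41.6), Neogene (20.45).
The second longest is Devonian at 60.3 Myr.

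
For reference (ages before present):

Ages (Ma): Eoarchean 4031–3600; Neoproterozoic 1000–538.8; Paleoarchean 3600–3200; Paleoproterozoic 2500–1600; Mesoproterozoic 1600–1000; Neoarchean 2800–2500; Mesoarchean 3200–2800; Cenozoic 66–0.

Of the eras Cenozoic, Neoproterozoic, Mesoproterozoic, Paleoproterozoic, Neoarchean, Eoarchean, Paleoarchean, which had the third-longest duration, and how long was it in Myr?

Start − end for each: Cenozoic 66 − 0 = 66; Neoproterozoic 1000 − 538.8 = 461.2; Mesoproterozoic 1600 − 1000 = 600; Paleoproterozoic 2500 − 1600 = 900; Neoarchean 2800 − 2500 = 300; Eoarchean 4031 − 3600 = 431; Paleoarchean 3600 − 3200 = 400.
Ranking these from longest: Paleoproterozoic > Mesoproterozoic > Neoproterozoic > Eoarchean > Paleoarchean > Neoarchean > Cenozoic.
Position 3 in that ranking is Neoproterozoic, which lasted 461.2 Myr.

Neoproterozoic, 461.2 million years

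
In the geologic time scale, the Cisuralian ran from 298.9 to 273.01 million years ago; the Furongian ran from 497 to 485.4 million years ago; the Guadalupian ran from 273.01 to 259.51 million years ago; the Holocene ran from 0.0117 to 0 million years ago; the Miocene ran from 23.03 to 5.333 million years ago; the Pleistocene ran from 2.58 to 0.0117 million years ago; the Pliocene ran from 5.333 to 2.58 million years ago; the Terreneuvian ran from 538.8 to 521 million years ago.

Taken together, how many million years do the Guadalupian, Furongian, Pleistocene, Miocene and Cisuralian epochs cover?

71.2553 million years

Each duration: Guadalupian = 13.5; Furongian = 11.6; Pleistocene = 2.5683; Miocene = 17.697; Cisuralian = 25.89.
Sum: 13.5 + 11.6 + 2.5683 + 17.697 + 25.89 = 71.2553 Myr.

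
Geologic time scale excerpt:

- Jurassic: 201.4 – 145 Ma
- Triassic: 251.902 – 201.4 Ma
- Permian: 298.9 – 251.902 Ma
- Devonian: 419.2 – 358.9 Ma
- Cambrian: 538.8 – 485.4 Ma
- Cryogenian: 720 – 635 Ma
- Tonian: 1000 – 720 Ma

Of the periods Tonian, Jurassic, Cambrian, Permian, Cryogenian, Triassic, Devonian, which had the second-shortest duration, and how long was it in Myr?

Start − end for each: Tonian 1000 − 720 = 280; Jurassic 201.4 − 145 = 56.4; Cambrian 538.8 − 485.4 = 53.4; Permian 298.9 − 251.902 = 46.998; Cryogenian 720 − 635 = 85; Triassic 251.902 − 201.4 = 50.502; Devonian 419.2 − 358.9 = 60.3.
Ranking these from shortest: Permian < Triassic < Cambrian < Jurassic < Devonian < Cryogenian < Tonian.
Position 2 in that ranking is Triassic, which lasted 50.502 Myr.

Triassic, 50.502 million years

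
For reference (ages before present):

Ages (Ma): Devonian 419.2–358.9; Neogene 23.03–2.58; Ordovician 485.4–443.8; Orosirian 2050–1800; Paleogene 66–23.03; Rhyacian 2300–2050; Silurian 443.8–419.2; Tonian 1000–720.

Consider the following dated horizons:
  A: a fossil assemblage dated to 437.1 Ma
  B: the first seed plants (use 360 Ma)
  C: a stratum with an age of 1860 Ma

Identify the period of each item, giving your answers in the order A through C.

A — Silurian; B — Devonian; C — Orosirian

A: 437.1 Ma lies in 443.8–419.2 Ma, so Silurian.
B: 360 Ma lies in 419.2–358.9 Ma, so Devonian.
C: 1860 Ma lies in 2050–1800 Ma, so Orosirian.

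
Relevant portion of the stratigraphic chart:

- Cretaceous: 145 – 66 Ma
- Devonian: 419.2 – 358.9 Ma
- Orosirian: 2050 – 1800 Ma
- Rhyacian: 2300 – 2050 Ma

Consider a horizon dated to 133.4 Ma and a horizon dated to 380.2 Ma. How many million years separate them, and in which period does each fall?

Elapsed time: 380.2 − 133.4 = 246.8 Myr.
133.4 Ma lies within 145–66 Ma: Cretaceous.
380.2 Ma lies within 419.2–358.9 Ma: Devonian.

246.8 million years apart; the first in the Cretaceous, the second in the Devonian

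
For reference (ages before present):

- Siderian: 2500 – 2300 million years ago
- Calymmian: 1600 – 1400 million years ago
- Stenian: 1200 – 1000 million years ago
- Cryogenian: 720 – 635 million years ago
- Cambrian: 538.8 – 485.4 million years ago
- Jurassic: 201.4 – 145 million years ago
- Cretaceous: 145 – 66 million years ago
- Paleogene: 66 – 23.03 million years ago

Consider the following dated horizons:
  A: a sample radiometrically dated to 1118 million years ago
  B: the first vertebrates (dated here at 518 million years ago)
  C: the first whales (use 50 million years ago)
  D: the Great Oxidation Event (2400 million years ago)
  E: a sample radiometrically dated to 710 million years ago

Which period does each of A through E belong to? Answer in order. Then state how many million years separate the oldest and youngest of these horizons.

A — Stenian; B — Cambrian; C — Paleogene; D — Siderian; E — Cryogenian; span 2350 million years

A: 1118 Ma lies in 1200–1000 Ma, so Stenian.
B: 518 Ma lies in 538.8–485.4 Ma, so Cambrian.
C: 50 Ma lies in 66–23.03 Ma, so Paleogene.
D: 2400 Ma lies in 2500–2300 Ma, so Siderian.
E: 710 Ma lies in 720–635 Ma, so Cryogenian.
Oldest = 2400 Ma, youngest = 50 Ma → span 2350 Myr.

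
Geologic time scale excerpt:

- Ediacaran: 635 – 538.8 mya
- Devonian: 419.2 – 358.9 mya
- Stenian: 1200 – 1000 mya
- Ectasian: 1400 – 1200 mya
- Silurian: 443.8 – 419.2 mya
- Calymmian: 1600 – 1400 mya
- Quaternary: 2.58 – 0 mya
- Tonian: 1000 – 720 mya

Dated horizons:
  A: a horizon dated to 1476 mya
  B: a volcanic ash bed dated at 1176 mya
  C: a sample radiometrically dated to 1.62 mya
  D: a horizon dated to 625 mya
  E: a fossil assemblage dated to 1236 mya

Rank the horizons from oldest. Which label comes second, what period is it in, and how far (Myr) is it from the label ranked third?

E, in the Ectasian; 60 million years to B

Larger Ma means older, so oldest first: A 1476 > E 1236 > B 1176 > D 625 > C 1.62.
Counting 2 along gives E (1236 Ma); the excerpt puts that inside the Ectasian, 1400–1200 Ma.
Next in line is B (1176 Ma), and 1236 − 1176 = 60 Myr.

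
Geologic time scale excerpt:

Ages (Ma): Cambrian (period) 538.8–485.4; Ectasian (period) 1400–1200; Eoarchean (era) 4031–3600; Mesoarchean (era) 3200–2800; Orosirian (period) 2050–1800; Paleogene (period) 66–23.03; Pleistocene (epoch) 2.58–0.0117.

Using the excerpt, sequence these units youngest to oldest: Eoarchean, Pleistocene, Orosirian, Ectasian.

The oldest of these is Eoarchean (starts 4031 Ma) and the youngest is Pleistocene (ends 0.0117 Ma).
In between, by decreasing start age: Orosirian (2050), Ectasian (1400).
Listing youngest first means reversing that sequence.

Pleistocene, then Ectasian, then Orosirian, then Eoarchean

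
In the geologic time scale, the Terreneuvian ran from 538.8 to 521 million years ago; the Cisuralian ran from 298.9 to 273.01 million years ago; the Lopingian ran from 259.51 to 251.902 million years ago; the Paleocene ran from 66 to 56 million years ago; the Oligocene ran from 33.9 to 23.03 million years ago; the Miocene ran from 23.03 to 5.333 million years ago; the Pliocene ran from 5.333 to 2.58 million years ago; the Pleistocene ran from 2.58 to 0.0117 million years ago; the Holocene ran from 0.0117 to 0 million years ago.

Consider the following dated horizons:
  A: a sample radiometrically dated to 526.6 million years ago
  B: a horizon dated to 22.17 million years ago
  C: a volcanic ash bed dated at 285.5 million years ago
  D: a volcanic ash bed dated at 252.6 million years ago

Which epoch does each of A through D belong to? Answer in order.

A — Terreneuvian; B — Miocene; C — Cisuralian; D — Lopingian

Match each age against the start–end ranges in the excerpt: A = 526.6 Ma → Terreneuvian (538.8–521); B = 22.17 Ma → Miocene (23.03–5.333); C = 285.5 Ma → Cisuralian (298.9–273.01); D = 252.6 Ma → Lopingian (259.51–251.902).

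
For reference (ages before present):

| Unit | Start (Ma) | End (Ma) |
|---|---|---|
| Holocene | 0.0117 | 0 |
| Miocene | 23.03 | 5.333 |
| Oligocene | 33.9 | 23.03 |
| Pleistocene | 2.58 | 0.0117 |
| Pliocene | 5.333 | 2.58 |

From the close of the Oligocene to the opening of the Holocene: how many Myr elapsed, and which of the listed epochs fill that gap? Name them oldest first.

End of Oligocene = 23.03 Ma; start of Holocene = 0.0117 Ma.
Gap = 23.03 − 0.0117 = 23.0183 Myr.
Epochs wholly inside 23.03–0.0117 Ma: Miocene (23.03–5.333), Pliocene (5.333–2.58), Pleistocene (2.58–0.0117).

23.0183 million years; Miocene, Pliocene, Pleistocene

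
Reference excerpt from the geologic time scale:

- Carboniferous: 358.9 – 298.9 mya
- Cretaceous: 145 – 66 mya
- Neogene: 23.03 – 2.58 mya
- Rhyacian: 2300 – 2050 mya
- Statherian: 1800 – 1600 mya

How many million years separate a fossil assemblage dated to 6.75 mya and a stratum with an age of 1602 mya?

1602 − 6.75 = 1595.25 million years.

1595.25 million years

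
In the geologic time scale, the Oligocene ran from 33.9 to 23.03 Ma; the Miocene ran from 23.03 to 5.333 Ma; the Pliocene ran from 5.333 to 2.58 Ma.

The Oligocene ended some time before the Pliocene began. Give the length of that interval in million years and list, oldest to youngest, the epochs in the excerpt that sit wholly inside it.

17.697 million years; Miocene

The Oligocene closes at 23.03 Ma and the Pliocene opens at 5.333 Ma, so the interval is 23.03 − 5.333 = 17.697 Myr.
An epoch fits inside if it starts at or after 23.03 Ma and ends at or before 5.333 Ma; oldest first that gives Miocene.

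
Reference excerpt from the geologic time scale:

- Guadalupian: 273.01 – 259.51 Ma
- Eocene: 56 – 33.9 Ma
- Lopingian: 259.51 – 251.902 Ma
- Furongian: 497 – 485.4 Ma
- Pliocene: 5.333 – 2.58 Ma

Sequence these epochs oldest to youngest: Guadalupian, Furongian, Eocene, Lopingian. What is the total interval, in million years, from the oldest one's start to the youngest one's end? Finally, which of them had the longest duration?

Start ages (Ma): Furongian 497, Guadalupian 273.01, Lopingian 259.51, Eocene 56.
Ordered oldest to youngest: Furongian, Guadalupian, Lopingian, Eocene.
Span = 497 − 33.9 = 463.1 Myr.
Durations: Eocene 22.1, Guadalupian 13.5, Furongian 11.6, Lopingian 7.608 → longest is Eocene (22.1 Myr).

Furongian, Guadalupian, Lopingian, Eocene; total span 463.1 Myr; longest is Eocene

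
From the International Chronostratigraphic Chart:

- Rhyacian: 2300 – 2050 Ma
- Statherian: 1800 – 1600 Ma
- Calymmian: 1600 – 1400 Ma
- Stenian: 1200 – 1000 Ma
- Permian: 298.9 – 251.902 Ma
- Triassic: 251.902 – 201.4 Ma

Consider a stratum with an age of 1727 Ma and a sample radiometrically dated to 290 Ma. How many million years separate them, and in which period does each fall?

Elapsed time: 1727 − 290 = 1437 Myr.
1727 Ma lies within 1800–1600 Ma: Statherian.
290 Ma lies within 298.9–251.902 Ma: Permian.

1437 million years apart; the first in the Statherian, the second in the Permian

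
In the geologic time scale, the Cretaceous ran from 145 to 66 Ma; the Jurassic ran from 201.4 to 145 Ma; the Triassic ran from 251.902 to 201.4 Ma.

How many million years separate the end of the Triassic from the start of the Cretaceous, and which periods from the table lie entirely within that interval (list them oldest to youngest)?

56.4 million years; Jurassic

The Triassic closes at 201.4 Ma and the Cretaceous opens at 145 Ma, so the interval is 201.4 − 145 = 56.4 Myr.
A period fits inside if it starts at or after 201.4 Ma and ends at or before 145 Ma; oldest first that gives Jurassic.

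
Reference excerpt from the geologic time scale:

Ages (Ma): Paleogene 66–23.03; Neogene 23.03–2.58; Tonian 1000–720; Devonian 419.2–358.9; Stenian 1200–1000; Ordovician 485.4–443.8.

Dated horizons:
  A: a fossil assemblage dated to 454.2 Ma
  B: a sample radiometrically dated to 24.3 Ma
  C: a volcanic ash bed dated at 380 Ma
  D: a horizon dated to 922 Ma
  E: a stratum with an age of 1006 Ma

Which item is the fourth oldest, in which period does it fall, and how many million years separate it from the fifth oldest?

C, in the Devonian; 355.7 million years to B

Larger Ma means older, so oldest first: E 1006 > D 922 > A 454.2 > C 380 > B 24.3.
Counting 4 along gives C (380 Ma); the excerpt puts that inside the Devonian, 419.2–358.9 Ma.
Next in line is B (24.3 Ma), and 380 − 24.3 = 355.7 Myr.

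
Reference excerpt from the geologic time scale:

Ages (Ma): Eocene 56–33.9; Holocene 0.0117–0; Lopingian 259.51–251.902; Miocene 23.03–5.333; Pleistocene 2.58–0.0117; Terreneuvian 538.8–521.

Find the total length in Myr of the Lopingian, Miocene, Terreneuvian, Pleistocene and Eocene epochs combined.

67.7733 million years

Each duration: Lopingian = 7.608; Miocene = 17.697; Terreneuvian = 17.8; Pleistocene = 2.5683; Eocene = 22.1.
Sum: 7.608 + 17.697 + 17.8 + 2.5683 + 22.1 = 67.7733 Myr.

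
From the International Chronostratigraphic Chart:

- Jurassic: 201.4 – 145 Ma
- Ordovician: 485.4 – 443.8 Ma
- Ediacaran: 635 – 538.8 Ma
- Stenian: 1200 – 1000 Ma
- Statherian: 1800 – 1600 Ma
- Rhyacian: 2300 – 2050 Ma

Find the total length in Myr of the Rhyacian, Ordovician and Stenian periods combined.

491.6 million years

Each duration: Rhyacian = 250; Ordovician = 41.6; Stenian = 200.
Sum: 250 + 41.6 + 200 = 491.6 Myr.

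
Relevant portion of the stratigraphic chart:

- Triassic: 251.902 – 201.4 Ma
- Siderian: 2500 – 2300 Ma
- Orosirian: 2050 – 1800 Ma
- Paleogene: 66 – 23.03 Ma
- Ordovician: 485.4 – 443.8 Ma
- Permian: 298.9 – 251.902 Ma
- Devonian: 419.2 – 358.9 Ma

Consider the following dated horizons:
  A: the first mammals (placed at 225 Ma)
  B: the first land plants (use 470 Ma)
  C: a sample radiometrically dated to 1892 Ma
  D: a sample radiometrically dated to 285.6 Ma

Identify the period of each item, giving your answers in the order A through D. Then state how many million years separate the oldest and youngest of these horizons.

A — Triassic; B — Ordovician; C — Orosirian; D — Permian; span 1667 million years

A: 225 Ma lies in 251.902–201.4 Ma, so Triassic.
B: 470 Ma lies in 485.4–443.8 Ma, so Ordovician.
C: 1892 Ma lies in 2050–1800 Ma, so Orosirian.
D: 285.6 Ma lies in 298.9–251.902 Ma, so Permian.
Oldest = 1892 Ma, youngest = 225 Ma → span 1667 Myr.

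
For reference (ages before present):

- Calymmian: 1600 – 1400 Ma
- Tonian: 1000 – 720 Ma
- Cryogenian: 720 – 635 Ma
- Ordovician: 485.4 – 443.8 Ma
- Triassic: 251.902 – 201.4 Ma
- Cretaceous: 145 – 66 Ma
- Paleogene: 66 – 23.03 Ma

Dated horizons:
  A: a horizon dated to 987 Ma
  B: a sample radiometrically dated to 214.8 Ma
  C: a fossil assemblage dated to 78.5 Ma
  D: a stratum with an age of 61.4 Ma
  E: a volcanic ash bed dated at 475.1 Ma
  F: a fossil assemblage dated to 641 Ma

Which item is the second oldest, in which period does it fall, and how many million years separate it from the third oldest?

Larger Ma means older, so oldest first: A 987 > F 641 > E 475.1 > B 214.8 > C 78.5 > D 61.4.
Counting 2 along gives F (641 Ma); the excerpt puts that inside the Cryogenian, 720–635 Ma.
Next in line is E (475.1 Ma), and 641 − 475.1 = 165.9 Myr.

F, in the Cryogenian; 165.9 million years to E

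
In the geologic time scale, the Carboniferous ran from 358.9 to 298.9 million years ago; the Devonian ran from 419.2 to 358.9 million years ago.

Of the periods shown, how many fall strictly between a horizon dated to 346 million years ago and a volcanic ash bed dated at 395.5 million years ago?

Checking each listed span, none has both start < 395.5 Ma and end > 346 Ma — every period straddles one of the two dates or lies outside them — so the count is 0.

0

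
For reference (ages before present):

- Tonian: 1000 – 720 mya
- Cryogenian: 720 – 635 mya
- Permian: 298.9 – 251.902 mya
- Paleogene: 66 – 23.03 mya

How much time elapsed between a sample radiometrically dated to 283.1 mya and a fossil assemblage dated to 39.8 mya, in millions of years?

283.1 − 39.8 = 243.3 million years.

243.3 million years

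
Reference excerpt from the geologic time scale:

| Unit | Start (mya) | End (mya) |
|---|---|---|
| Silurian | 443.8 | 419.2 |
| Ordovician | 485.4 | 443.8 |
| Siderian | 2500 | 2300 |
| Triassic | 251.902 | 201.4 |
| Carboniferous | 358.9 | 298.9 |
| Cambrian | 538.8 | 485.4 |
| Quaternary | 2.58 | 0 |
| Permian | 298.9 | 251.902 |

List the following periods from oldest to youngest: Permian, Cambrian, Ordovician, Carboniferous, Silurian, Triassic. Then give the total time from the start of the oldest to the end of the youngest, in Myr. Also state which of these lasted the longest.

Cambrian → Ordovician → Silurian → Carboniferous → Permian → Triassic; total span 337.4 Myr; longest is Carboniferous

From the excerpt: Permian 298.9–251.902; Cambrian 538.8–485.4; Ordovician 485.4–443.8; Carboniferous 358.9–298.9; Silurian 443.8–419.2; Triassic 251.902–201.4 (Ma).
Larger Ma is earlier, so the oldest is Cambrian and the youngest is Triassic; oldest to youngest: Cambrian, Ordovician, Silurian, Carboniferous, Permian, Triassic.
Oldest start 538.8 minus youngest end 201.4 gives 337.4 Myr overall.
Individual lengths (start − end): Silurian 24.6; Ordovician 41.6; Permian 46.998; Triassic 50.502; Cambrian 53.4; Carboniferous 60. The largest is Carboniferous at 60 Myr.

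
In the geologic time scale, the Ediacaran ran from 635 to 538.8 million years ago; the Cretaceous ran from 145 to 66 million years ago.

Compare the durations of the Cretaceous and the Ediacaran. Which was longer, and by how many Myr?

Ediacaran, by 17.2 million years

Cretaceous: 145 − 66 = 79 Myr.
Ediacaran: 635 − 538.8 = 96.2 Myr.
Difference: 96.2 − 79 = 17.2 Myr, so the Ediacaran was longer.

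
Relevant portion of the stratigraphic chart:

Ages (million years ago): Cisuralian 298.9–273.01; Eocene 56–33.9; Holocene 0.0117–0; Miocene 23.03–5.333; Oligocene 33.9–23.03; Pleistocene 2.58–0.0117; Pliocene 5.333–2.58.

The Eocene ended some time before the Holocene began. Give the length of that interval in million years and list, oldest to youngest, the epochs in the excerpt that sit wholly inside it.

The Eocene closes at 33.9 Ma and the Holocene opens at 0.0117 Ma, so the interval is 33.9 − 0.0117 = 33.8883 Myr.
An epoch fits inside if it starts at or after 33.9 Ma and ends at or before 0.0117 Ma; oldest first that gives Oligocene, Miocene, Pliocene, Pleistocene.

33.8883 million years; Oligocene, Miocene, Pliocene, Pleistocene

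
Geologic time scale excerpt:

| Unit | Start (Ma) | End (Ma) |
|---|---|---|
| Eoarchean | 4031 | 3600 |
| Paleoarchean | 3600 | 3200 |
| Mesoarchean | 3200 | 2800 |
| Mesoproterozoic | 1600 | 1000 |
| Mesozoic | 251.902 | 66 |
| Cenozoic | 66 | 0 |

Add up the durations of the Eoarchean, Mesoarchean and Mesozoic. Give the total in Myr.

1016.902 million years

Duration is start − end for each: (4031 − 3600) + (3200 − 2800) + (251.902 − 66).
That is 431 + 400 + 185.902, which totals 1016.902 million years.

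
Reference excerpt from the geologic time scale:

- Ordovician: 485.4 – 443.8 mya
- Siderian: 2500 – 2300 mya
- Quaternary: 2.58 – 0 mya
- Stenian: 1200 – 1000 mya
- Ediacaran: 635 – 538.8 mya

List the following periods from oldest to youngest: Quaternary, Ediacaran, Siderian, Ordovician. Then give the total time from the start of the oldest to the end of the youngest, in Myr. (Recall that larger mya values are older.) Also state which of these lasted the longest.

From the excerpt: Quaternary 2.58–0; Ediacaran 635–538.8; Siderian 2500–2300; Ordovician 485.4–443.8 (Ma).
Larger Ma is earlier, so the oldest is Siderian and the youngest is Quaternary; oldest to youngest: Siderian, Ediacaran, Ordovician, Quaternary.
Oldest start 2500 minus youngest end 0 gives 2500 Myr overall.
Individual lengths (start − end): Quaternary 2.58; Ordovician 41.6; Siderian 200; Ediacaran 96.2. The largest is Siderian at 200 Myr.

Siderian, Ediacaran, Ordovician, Quaternary; total span 2500 Myr; longest is Siderian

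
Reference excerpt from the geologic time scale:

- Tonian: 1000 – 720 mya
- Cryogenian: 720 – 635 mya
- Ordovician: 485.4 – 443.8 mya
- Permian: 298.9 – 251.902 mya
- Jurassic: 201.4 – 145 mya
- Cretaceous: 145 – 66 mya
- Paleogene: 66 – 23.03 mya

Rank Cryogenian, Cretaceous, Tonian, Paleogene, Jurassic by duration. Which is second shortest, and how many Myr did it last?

Jurassic, 56.4 million years

Durations: Cryogenian 85; Cretaceous 79; Tonian 280; Paleogene 42.97; Jurassic 56.4 Myr.
Sorted shortest-first: Paleogene (42.97), Jurassic (56.4), Cretaceous (79), Cryogenian (85), Tonian (280).
The second shortest is Jurassic at 56.4 Myr.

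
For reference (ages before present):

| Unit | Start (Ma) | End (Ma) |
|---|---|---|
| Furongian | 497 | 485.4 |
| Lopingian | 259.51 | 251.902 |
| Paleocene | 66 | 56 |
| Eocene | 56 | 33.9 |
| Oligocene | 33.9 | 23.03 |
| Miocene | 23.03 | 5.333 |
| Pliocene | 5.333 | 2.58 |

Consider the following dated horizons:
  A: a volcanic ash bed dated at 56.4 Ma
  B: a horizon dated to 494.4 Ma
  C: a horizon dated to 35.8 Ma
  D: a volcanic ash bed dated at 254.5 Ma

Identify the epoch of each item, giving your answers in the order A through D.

A — Paleocene; B — Furongian; C — Eocene; D — Lopingian

Match each age against the start–end ranges in the excerpt: A = 56.4 Ma → Paleocene (66–56); B = 494.4 Ma → Furongian (497–485.4); C = 35.8 Ma → Eocene (56–33.9); D = 254.5 Ma → Lopingian (259.51–251.902).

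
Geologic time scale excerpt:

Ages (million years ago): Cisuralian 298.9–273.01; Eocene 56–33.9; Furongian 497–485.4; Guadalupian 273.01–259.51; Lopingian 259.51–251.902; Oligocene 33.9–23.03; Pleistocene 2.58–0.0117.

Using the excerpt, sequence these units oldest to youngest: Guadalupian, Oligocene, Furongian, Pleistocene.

Furongian → Guadalupian → Oligocene → Pleistocene

Read off each span (Ma): Guadalupian 273.01–259.51; Oligocene 33.9–23.03; Furongian 497–485.4; Pleistocene 2.58–0.0117.
Larger Ma is older, so oldest→youngest is Furongian, Guadalupian, Oligocene, Pleistocene.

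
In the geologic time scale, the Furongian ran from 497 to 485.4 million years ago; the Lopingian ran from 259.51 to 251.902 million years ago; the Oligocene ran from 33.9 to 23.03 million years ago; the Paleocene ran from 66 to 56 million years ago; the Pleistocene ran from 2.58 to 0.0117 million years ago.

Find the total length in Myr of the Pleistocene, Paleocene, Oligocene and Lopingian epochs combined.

Each duration: Pleistocene = 2.5683; Paleocene = 10; Oligocene = 10.87; Lopingian = 7.608.
Sum: 2.5683 + 10 + 10.87 + 7.608 = 31.0463 Myr.

31.0463 million years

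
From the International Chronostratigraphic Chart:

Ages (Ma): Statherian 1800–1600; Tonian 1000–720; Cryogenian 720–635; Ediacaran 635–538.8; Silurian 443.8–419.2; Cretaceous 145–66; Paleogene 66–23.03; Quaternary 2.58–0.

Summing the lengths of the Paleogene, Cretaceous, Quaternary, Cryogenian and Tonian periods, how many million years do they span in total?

Each duration: Paleogene = 42.97; Cretaceous = 79; Quaternary = 2.58; Cryogenian = 85; Tonian = 280.
Sum: 42.97 + 79 + 2.58 + 85 + 280 = 489.55 Myr.

489.55 million years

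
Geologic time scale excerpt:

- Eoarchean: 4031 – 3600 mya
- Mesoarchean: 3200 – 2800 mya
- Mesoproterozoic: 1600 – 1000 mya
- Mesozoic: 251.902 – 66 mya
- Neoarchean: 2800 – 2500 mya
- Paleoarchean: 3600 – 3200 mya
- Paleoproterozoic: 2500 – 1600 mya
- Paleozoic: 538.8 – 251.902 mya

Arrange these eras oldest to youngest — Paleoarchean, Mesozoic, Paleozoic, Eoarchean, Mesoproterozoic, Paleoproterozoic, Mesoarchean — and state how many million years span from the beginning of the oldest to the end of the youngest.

From the excerpt: Paleoarchean 3600–3200; Mesozoic 251.902–66; Paleozoic 538.8–251.902; Eoarchean 4031–3600; Mesoproterozoic 1600–1000; Paleoproterozoic 2500–1600; Mesoarchean 3200–2800 (Ma).
Larger Ma is earlier, so the oldest is Eoarchean and the youngest is Mesozoic; oldest to youngest: Eoarchean, Paleoarchean, Mesoarchean, Paleoproterozoic, Mesoproterozoic, Paleozoic, Mesozoic.
Oldest start 4031 minus youngest end 66 gives 3965 Myr overall.

Eoarchean, Paleoarchean, Mesoarchean, Paleoproterozoic, Mesoproterozoic, Paleozoic, Mesozoic; total span 3965 Myr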